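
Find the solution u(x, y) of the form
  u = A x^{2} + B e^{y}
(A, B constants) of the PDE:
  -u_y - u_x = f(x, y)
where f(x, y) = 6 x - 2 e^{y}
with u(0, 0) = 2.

Substitute the ansatz u = A x^{2} + B e^{y} into the left-hand side.
Derivatives of the ansatz:
  u_y = B e^{y}
  u_x = 2 A x
Term by term:
  -u_y = - B e^{y}
  -u_x = - 2 A x
So the left-hand side equals
  - 2 A x - B e^{y}
This must equal f(x, y) = 6 x - 2 e^{y} identically.
Matching coefficients of the independent functions:
  [x]:  - 2 A = 6
  [e^{y}]:  - B = -2
Solving: A = -3, B = 2.
Check against the point condition:
  u(0, 0) = 2  ⟹  B = 2  ✓
Hence u(x, y) = - 3 x^{2} + 2 e^{y}.

Answer: u(x, y) = - 3 x^{2} + 2 e^{y}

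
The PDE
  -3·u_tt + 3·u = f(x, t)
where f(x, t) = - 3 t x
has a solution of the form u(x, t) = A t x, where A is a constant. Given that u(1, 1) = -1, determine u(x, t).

Substitute the ansatz u = A t x into the left-hand side.
Derivatives of the ansatz:
  u_tt = 0
Term by term:
  -3·u_tt = 0
  3·u = 3 A t x
So the left-hand side equals
  3 A t x
This must equal f(x, t) = - 3 t x identically.
Matching coefficients of the independent functions:
  [t x]:  3 A = -3
Solving: A = -1.
Check against the point condition:
  u(1, 1) = -1  ⟹  A = -1  ✓
Hence u(x, t) = - t x.

Answer: u(x, t) = - t x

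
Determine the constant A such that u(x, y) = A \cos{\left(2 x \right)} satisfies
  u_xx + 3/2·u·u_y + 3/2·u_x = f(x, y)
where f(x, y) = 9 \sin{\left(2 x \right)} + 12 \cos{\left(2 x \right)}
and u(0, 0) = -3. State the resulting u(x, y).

Substitute the ansatz u = A \cos{\left(2 x \right)} into the left-hand side.
Derivatives of the ansatz:
  u_xx = - 4 A \cos{\left(2 x \right)}
  u_y = 0
  u_x = - 2 A \sin{\left(2 x \right)}
Term by term:
  u_xx = - 4 A \cos{\left(2 x \right)}
  3/2·u·u_y = 0
  3/2·u_x = - 3 A \sin{\left(2 x \right)}
So the left-hand side equals
  - 3 A \sin{\left(2 x \right)} - 4 A \cos{\left(2 x \right)}
This must equal f(x, y) = 9 \sin{\left(2 x \right)} + 12 \cos{\left(2 x \right)} identically.
Matching coefficients of the independent functions:
  [\sin{\left(2 x \right)}]:  - 3 A = 9
  [\cos{\left(2 x \right)}]:  - 4 A = 12
Solving: A = -3.
Check against the point condition:
  u(0, 0) = -3  ⟹  A = -3  ✓
Hence u(x, y) = - 3 \cos{\left(2 x \right)}.

Answer: u(x, y) = - 3 \cos{\left(2 x \right)}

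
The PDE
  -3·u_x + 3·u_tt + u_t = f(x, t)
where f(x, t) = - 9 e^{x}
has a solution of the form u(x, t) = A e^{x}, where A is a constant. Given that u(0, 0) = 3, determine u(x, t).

Substitute the ansatz u = A e^{x} into the left-hand side.
Derivatives of the ansatz:
  u_x = A e^{x}
  u_tt = 0
  u_t = 0
Term by term:
  -3·u_x = - 3 A e^{x}
  3·u_tt = 0
  u_t = 0
So the left-hand side equals
  - 3 A e^{x}
This must equal f(x, t) = - 9 e^{x} identically.
Matching coefficients of the independent functions:
  [e^{x}]:  - 3 A = -9
Solving: A = 3.
Check against the point condition:
  u(0, 0) = 3  ⟹  A = 3  ✓
Hence u(x, t) = 3 e^{x}.

Answer: u(x, t) = 3 e^{x}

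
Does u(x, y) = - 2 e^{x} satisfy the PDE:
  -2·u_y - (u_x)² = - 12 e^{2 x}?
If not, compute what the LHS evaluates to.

Evaluate each term of the left-hand side for u = - 2 e^{x}.
Derivatives:
  u_y = 0
  u_x = - 2 e^{x}
Terms:
  -2·u_y = 0
  -(u_x)² = - 4 e^{2 x}
Sum: LHS = - 4 e^{2 x}
Given right-hand side: - 12 e^{2 x}. Difference LHS − RHS = 8 e^{2 x} ≠ 0, so u is not a solution.

Answer: No, the LHS evaluates to - 4 e^{2 x}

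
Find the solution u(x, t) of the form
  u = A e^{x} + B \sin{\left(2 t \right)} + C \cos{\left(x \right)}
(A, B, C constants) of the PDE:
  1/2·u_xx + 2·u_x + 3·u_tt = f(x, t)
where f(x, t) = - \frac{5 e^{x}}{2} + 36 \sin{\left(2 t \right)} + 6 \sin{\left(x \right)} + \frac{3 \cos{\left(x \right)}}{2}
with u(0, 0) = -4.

Substitute the ansatz u = A e^{x} + B \sin{\left(2 t \right)} + C \cos{\left(x \right)} into the left-hand side.
Derivatives of the ansatz:
  u_xx = A e^{x} - C \cos{\left(x \right)}
  u_x = A e^{x} - C \sin{\left(x \right)}
  u_tt = - 4 B \sin{\left(2 t \right)}
Term by term:
  1/2·u_xx = \frac{A e^{x}}{2} - \frac{C \cos{\left(x \right)}}{2}
  2·u_x = 2 A e^{x} - 2 C \sin{\left(x \right)}
  3·u_tt = - 12 B \sin{\left(2 t \right)}
So the left-hand side equals
  \frac{5 A e^{x}}{2} - 12 B \sin{\left(2 t \right)} - 2 C \sin{\left(x \right)} - \frac{C \cos{\left(x \right)}}{2}
This must equal f(x, t) = - \frac{5 e^{x}}{2} + 36 \sin{\left(2 t \right)} + 6 \sin{\left(x \right)} + \frac{3 \cos{\left(x \right)}}{2} identically.
Matching coefficients of the independent functions:
  [e^{x}]:  \frac{5 A}{2} = - \frac{5}{2}
  [\sin{\left(2 t \right)}]:  - 12 B = 36
  [\sin{\left(x \right)}]:  - 2 C = 6
  [\cos{\left(x \right)}]:  - \frac{C}{2} = \frac{3}{2}
Solving: A = -1, B = -3, C = -3.
Check against the point condition:
  u(0, 0) = -4  ⟹  A + C = -4  ✓
Hence u(x, t) = - e^{x} - 3 \sin{\left(2 t \right)} - 3 \cos{\left(x \right)}.

Answer: u(x, t) = - e^{x} - 3 \sin{\left(2 t \right)} - 3 \cos{\left(x \right)}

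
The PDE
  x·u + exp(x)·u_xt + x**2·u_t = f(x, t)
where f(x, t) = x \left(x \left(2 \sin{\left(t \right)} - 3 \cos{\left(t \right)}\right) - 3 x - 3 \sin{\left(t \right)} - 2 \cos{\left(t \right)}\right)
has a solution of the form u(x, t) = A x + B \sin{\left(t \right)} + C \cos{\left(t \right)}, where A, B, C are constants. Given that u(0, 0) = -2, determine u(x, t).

Substitute the ansatz u = A x + B \sin{\left(t \right)} + C \cos{\left(t \right)} into the left-hand side.
Derivatives of the ansatz:
  u_xt = 0
  u_t = B \cos{\left(t \right)} - C \sin{\left(t \right)}
Term by term:
  x·u = A x^{2} + B x \sin{\left(t \right)} + C x \cos{\left(t \right)}
  exp(x)·u_xt = 0
  x**2·u_t = B x^{2} \cos{\left(t \right)} - C x^{2} \sin{\left(t \right)}
So the left-hand side equals
  A x^{2} + B x^{2} \cos{\left(t \right)} + B x \sin{\left(t \right)} - C x^{2} \sin{\left(t \right)} + C x \cos{\left(t \right)}
This must equal f(x, t) identically; expanded, f = 2 x^{2} \sin{\left(t \right)} - 3 x^{2} \cos{\left(t \right)} - 3 x^{2} - 3 x \sin{\left(t \right)} - 2 x \cos{\left(t \right)}.
Matching coefficients of the independent functions:
  [x^{2}]:  A = -3
  [x \sin{\left(t \right)}, x^{2} \cos{\left(t \right)}]:  B = -3
  [x \cos{\left(t \right)}]:  C = -2
  [x^{2} \sin{\left(t \right)}]:  - C = 2
Solving: A = -3, B = -3, C = -2.
Check against the point condition:
  u(0, 0) = -2  ⟹  C = -2  ✓
Hence u(x, t) = - 3 x - 3 \sin{\left(t \right)} - 2 \cos{\left(t \right)}.

Answer: u(x, t) = - 3 x - 3 \sin{\left(t \right)} - 2 \cos{\left(t \right)}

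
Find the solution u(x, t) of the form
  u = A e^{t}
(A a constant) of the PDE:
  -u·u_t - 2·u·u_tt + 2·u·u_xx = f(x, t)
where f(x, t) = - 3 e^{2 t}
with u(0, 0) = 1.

Substitute the ansatz u = A e^{t} into the left-hand side.
Derivatives of the ansatz:
  u_t = A e^{t}
  u_tt = A e^{t}
  u_xx = 0
Term by term:
  -u·u_t = - A^{2} e^{2 t}
  -2·u·u_tt = - 2 A^{2} e^{2 t}
  2·u·u_xx = 0
So the left-hand side equals
  - 3 A^{2} e^{2 t}
This must equal f(x, t) = - 3 e^{2 t} identically.
Matching coefficients of the independent functions:
  [e^{2 t}]:  - 3 A^{2} = -3
These equations allow (A) = (-1) or (1).
Impose the point condition(s):
  u(0, 0) = 1  ⟹  A = 1
Only A = 1 satisfies everything.
Hence u(x, t) = e^{t}.

Answer: u(x, t) = e^{t}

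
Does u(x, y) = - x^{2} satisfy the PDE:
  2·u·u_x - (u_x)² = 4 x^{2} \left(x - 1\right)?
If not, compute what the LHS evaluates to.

Evaluate each term of the left-hand side for u = - x^{2}.
Derivatives:
  u_x = - 2 x
Terms:
  2·u·u_x = 4 x^{3}
  -(u_x)² = - 4 x^{2}
Sum: LHS = 4 x^{2} \left(x - 1\right)
This is exactly the given right-hand side, so u is a solution.

Answer: Yes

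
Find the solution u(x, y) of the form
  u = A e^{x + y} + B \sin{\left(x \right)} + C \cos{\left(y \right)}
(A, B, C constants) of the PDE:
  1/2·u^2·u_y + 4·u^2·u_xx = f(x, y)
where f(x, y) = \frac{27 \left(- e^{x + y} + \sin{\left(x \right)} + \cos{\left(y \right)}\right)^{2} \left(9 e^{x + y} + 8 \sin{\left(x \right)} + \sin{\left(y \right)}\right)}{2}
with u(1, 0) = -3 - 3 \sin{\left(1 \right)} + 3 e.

Substitute the ansatz u = A e^{x + y} + B \sin{\left(x \right)} + C \cos{\left(y \right)} into the left-hand side.
Derivatives of the ansatz:
  u_y = A e^{x} e^{y} - C \sin{\left(y \right)}
  u_xx = A e^{x} e^{y} - B \sin{\left(x \right)}
Term by term:
  1/2·u^2·u_y = \frac{A^{3} e^{3 x} e^{3 y}}{2} + A^{2} B e^{2 x} e^{2 y} \sin{\left(x \right)} - \frac{A^{2} C e^{2 x} e^{2 y} \sin{\left(y \right)}}{2} + A^{2} C e^{2 x} e^{2 y} \cos{\left(y \right)} + \frac{A B^{2} e^{x} e^{y} \sin^{2}{\left(x \right)}}{2} - A B C e^{x} e^{y} \sin{\left(x \right)} \sin{\left(y \right)} + A B C e^{x} e^{y} \sin{\left(x \right)} \cos{\left(y \right)} - A C^{2} e^{x} e^{y} \sin{\left(y \right)} \cos{\left(y \right)} + \frac{A C^{2} e^{x} e^{y} \cos^{2}{\left(y \right)}}{2} - \frac{B^{2} C \sin^{2}{\left(x \right)} \sin{\left(y \right)}}{2} - B C^{2} \sin{\left(x \right)} \sin{\left(y \right)} \cos{\left(y \right)} - \frac{C^{3} \sin{\left(y \right)} \cos^{2}{\left(y \right)}}{2}
  4·u^2·u_xx = 4 A^{3} e^{3 x} e^{3 y} + 4 A^{2} B e^{2 x} e^{2 y} \sin{\left(x \right)} + 8 A^{2} C e^{2 x} e^{2 y} \cos{\left(y \right)} - 4 A B^{2} e^{x} e^{y} \sin^{2}{\left(x \right)} + 4 A C^{2} e^{x} e^{y} \cos^{2}{\left(y \right)} - 4 B^{3} \sin^{3}{\left(x \right)} - 8 B^{2} C \sin^{2}{\left(x \right)} \cos{\left(y \right)} - 4 B C^{2} \sin{\left(x \right)} \cos^{2}{\left(y \right)}
So the left-hand side equals
  \frac{9 A^{3} e^{3 x} e^{3 y}}{2} + 5 A^{2} B e^{2 x} e^{2 y} \sin{\left(x \right)} - \frac{A^{2} C e^{2 x} e^{2 y} \sin{\left(y \right)}}{2} + 9 A^{2} C e^{2 x} e^{2 y} \cos{\left(y \right)} - \frac{7 A B^{2} e^{x} e^{y} \sin^{2}{\left(x \right)}}{2} - A B C e^{x} e^{y} \sin{\left(x \right)} \sin{\left(y \right)} + A B C e^{x} e^{y} \sin{\left(x \right)} \cos{\left(y \right)} - A C^{2} e^{x} e^{y} \sin{\left(y \right)} \cos{\left(y \right)} + \frac{9 A C^{2} e^{x} e^{y} \cos^{2}{\left(y \right)}}{2} - 4 B^{3} \sin^{3}{\left(x \right)} - \frac{B^{2} C \sin^{2}{\left(x \right)} \sin{\left(y \right)}}{2} - 8 B^{2} C \sin^{2}{\left(x \right)} \cos{\left(y \right)} - B C^{2} \sin{\left(x \right)} \sin{\left(y \right)} \cos{\left(y \right)} - 4 B C^{2} \sin{\left(x \right)} \cos^{2}{\left(y \right)} - \frac{C^{3} \sin{\left(y \right)} \cos^{2}{\left(y \right)}}{2}
This must equal f(x, y) identically; expanded, f = \frac{243 e^{3 x} e^{3 y}}{2} - 135 e^{2 x} e^{2 y} \sin{\left(x \right)} + \frac{27 e^{2 x} e^{2 y} \sin{\left(y \right)}}{2} - 243 e^{2 x} e^{2 y} \cos{\left(y \right)} - \frac{189 e^{x} e^{y} \sin^{2}{\left(x \right)}}{2} - 27 e^{x} e^{y} \sin{\left(x \right)} \sin{\left(y \right)} + 27 e^{x} e^{y} \sin{\left(x \right)} \cos{\left(y \right)} - 27 e^{x} e^{y} \sin{\left(y \right)} \cos{\left(y \right)} + \frac{243 e^{x} e^{y} \cos^{2}{\left(y \right)}}{2} + 108 \sin^{3}{\left(x \right)} + \frac{27 \sin^{2}{\left(x \right)} \sin{\left(y \right)}}{2} + 216 \sin^{2}{\left(x \right)} \cos{\left(y \right)} + 27 \sin{\left(x \right)} \sin{\left(y \right)} \cos{\left(y \right)} + 108 \sin{\left(x \right)} \cos^{2}{\left(y \right)} + \frac{27 \sin{\left(y \right)} \cos^{2}{\left(y \right)}}{2}.
Matching coefficients of the independent functions:
(each divided by its leading coefficient; functions giving the same equation are listed together)
  [e^{3 x} e^{3 y}]:  A^{3} - 27 = 0
  [\sin{\left(x \right)} \cos^{2}{\left(y \right)}, \sin{\left(x \right)} \sin{\left(y \right)} \cos{\left(y \right)}]:  B C^{2} + 27 = 0
  [\sin^{2}{\left(x \right)} \sin{\left(y \right)}, \sin^{2}{\left(x \right)} \cos{\left(y \right)}]:  B^{2} C + 27 = 0
  [\sin{\left(y \right)} \cos^{2}{\left(y \right)}]:  C^{3} + 27 = 0
  [e^{x} e^{y} \sin^{2}{\left(x \right)}]:  A B^{2} - 27 = 0
  [e^{x} e^{y} \cos^{2}{\left(y \right)}, e^{x} e^{y} \sin{\left(y \right)} \cos{\left(y \right)}]:  A C^{2} - 27 = 0
  [e^{2 x} e^{2 y} \sin{\left(x \right)}]:  A^{2} B + 27 = 0
  [e^{2 x} e^{2 y} \sin{\left(y \right)}, e^{2 x} e^{2 y} \cos{\left(y \right)}]:  A^{2} C + 27 = 0
  [e^{x} e^{y} \sin{\left(x \right)} \sin{\left(y \right)}, e^{x} e^{y} \sin{\left(x \right)} \cos{\left(y \right)}]:  A B C - 27 = 0
  [\sin^{3}{\left(x \right)}]:  B^{3} + 27 = 0
These equations do not fix every constant; impose the point condition(s):
  u(1, 0) = -3 - 3 \sin{\left(1 \right)} + 3 e  ⟹  e A + B \sin{\left(1 \right)} + C = -3 - 3 \sin{\left(1 \right)} + 3 e
Solving the combined system: A = 3, B = -3, C = -3.
Hence u(x, y) = 3 e^{x + y} - 3 \sin{\left(x \right)} - 3 \cos{\left(y \right)}.

Answer: u(x, y) = 3 e^{x + y} - 3 \sin{\left(x \right)} - 3 \cos{\left(y \right)}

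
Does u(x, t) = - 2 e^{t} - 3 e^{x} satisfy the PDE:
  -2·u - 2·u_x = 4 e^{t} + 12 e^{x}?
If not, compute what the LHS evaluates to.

Evaluate each term of the left-hand side for u = - 2 e^{t} - 3 e^{x}.
Derivatives:
  u_x = - 3 e^{x}
Terms:
  -2·u = 4 e^{t} + 6 e^{x}
  -2·u_x = 6 e^{x}
Sum: LHS = 4 e^{t} + 12 e^{x}
This is exactly the given right-hand side, so u is a solution.

Answer: Yes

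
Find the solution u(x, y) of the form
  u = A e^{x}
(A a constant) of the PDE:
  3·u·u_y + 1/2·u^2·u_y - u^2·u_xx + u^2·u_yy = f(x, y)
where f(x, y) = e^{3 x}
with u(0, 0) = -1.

Substitute the ansatz u = A e^{x} into the left-hand side.
Derivatives of the ansatz:
  u_y = 0
  u_xx = A e^{x}
  u_yy = 0
Term by term:
  3·u·u_y = 0
  1/2·u^2·u_y = 0
  -u^2·u_xx = - A^{3} e^{3 x}
  u^2·u_yy = 0
So the left-hand side equals
  - A^{3} e^{3 x}
This must equal f(x, y) = e^{3 x} identically.
Matching coefficients of the independent functions:
  [e^{3 x}]:  - A^{3} = 1
Solving: A = -1.
Check against the point condition:
  u(0, 0) = -1  ⟹  A = -1  ✓
Hence u(x, y) = - e^{x}.

Answer: u(x, y) = - e^{x}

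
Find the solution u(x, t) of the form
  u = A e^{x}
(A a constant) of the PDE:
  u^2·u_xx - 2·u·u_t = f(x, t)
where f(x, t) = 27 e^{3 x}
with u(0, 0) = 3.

Answer: u(x, t) = 3 e^{x}

Derivation:
Substitute the ansatz u = A e^{x} into the left-hand side.
Derivatives of the ansatz:
  u_xx = A e^{x}
  u_t = 0
Term by term:
  u^2·u_xx = A^{3} e^{3 x}
  -2·u·u_t = 0
So the left-hand side equals
  A^{3} e^{3 x}
This must equal f(x, t) = 27 e^{3 x} identically.
Matching coefficients of the independent functions:
  [e^{3 x}]:  A^{3} = 27
Solving: A = 3.
Check against the point condition:
  u(0, 0) = 3  ⟹  A = 3  ✓
Hence u(x, t) = 3 e^{x}.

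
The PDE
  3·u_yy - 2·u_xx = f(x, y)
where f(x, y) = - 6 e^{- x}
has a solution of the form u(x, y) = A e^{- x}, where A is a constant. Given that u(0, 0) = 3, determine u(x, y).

Substitute the ansatz u = A e^{- x} into the left-hand side.
Derivatives of the ansatz:
  u_yy = 0
  u_xx = A e^{- x}
Term by term:
  3·u_yy = 0
  -2·u_xx = - 2 A e^{- x}
So the left-hand side equals
  - 2 A e^{- x}
This must equal f(x, y) = - 6 e^{- x} identically.
Matching coefficients of the independent functions:
  [e^{- x}]:  - 2 A = -6
Solving: A = 3.
Check against the point condition:
  u(0, 0) = 3  ⟹  A = 3  ✓
Hence u(x, y) = 3 e^{- x}.

Answer: u(x, y) = 3 e^{- x}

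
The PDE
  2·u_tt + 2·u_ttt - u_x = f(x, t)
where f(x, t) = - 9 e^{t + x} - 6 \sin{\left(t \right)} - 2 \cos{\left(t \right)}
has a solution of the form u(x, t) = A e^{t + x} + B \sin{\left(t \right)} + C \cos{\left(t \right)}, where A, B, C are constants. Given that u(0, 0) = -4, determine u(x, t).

Substitute the ansatz u = A e^{t + x} + B \sin{\left(t \right)} + C \cos{\left(t \right)} into the left-hand side.
Derivatives of the ansatz:
  u_tt = A e^{t} e^{x} - B \sin{\left(t \right)} - C \cos{\left(t \right)}
  u_ttt = A e^{t} e^{x} - B \cos{\left(t \right)} + C \sin{\left(t \right)}
  u_x = A e^{t} e^{x}
Term by term:
  2·u_tt = 2 A e^{t} e^{x} - 2 B \sin{\left(t \right)} - 2 C \cos{\left(t \right)}
  2·u_ttt = 2 A e^{t} e^{x} - 2 B \cos{\left(t \right)} + 2 C \sin{\left(t \right)}
  -u_x = - A e^{t} e^{x}
So the left-hand side equals
  3 A e^{t} e^{x} - 2 B \sin{\left(t \right)} - 2 B \cos{\left(t \right)} + 2 C \sin{\left(t \right)} - 2 C \cos{\left(t \right)}
This must equal f(x, t) identically; expanded, f = - 9 e^{t} e^{x} - 6 \sin{\left(t \right)} - 2 \cos{\left(t \right)}.
Matching coefficients of the independent functions:
  [e^{t} e^{x}]:  3 A = -9
  [\sin{\left(t \right)}]:  - 2 B + 2 C = -6
  [\cos{\left(t \right)}]:  - 2 B - 2 C = -2
Solving: A = -3, B = 2, C = -1.
Check against the point condition:
  u(0, 0) = -4  ⟹  A + C = -4  ✓
Hence u(x, t) = - 3 e^{t + x} + 2 \sin{\left(t \right)} - \cos{\left(t \right)}.

Answer: u(x, t) = - 3 e^{t + x} + 2 \sin{\left(t \right)} - \cos{\left(t \right)}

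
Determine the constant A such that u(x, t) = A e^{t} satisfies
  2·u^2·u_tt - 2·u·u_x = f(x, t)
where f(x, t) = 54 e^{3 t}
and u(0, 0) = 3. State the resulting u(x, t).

Answer: u(x, t) = 3 e^{t}

Derivation:
Substitute the ansatz u = A e^{t} into the left-hand side.
Derivatives of the ansatz:
  u_tt = A e^{t}
  u_x = 0
Term by term:
  2·u^2·u_tt = 2 A^{3} e^{3 t}
  -2·u·u_x = 0
So the left-hand side equals
  2 A^{3} e^{3 t}
This must equal f(x, t) = 54 e^{3 t} identically.
Matching coefficients of the independent functions:
  [e^{3 t}]:  2 A^{3} = 54
Solving: A = 3.
Check against the point condition:
  u(0, 0) = 3  ⟹  A = 3  ✓
Hence u(x, t) = 3 e^{t}.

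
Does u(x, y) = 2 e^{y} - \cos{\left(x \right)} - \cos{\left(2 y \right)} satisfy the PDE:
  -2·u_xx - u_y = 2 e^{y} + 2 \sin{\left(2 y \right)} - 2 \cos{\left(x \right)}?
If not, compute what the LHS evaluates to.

Evaluate each term of the left-hand side for u = 2 e^{y} - \cos{\left(x \right)} - \cos{\left(2 y \right)}.
Derivatives:
  u_xx = \cos{\left(x \right)}
  u_y = 2 e^{y} + 2 \sin{\left(2 y \right)}
Terms:
  -2·u_xx = - 2 \cos{\left(x \right)}
  -u_y = - 2 e^{y} - 2 \sin{\left(2 y \right)}
Sum: LHS = - 2 e^{y} - 2 \sin{\left(2 y \right)} - 2 \cos{\left(x \right)}
Given right-hand side: 2 e^{y} + 2 \sin{\left(2 y \right)} - 2 \cos{\left(x \right)}. Difference LHS − RHS = - 4 e^{y} - 4 \sin{\left(2 y \right)} ≠ 0, so u is not a solution.

Answer: No, the LHS evaluates to - 2 e^{y} - 2 \sin{\left(2 y \right)} - 2 \cos{\left(x \right)}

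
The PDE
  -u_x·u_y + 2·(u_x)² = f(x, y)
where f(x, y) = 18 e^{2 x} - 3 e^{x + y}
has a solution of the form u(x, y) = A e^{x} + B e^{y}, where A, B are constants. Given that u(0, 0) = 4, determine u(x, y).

Substitute the ansatz u = A e^{x} + B e^{y} into the left-hand side.
Derivatives of the ansatz:
  u_x = A e^{x}
  u_y = B e^{y}
Term by term:
  -u_x·u_y = - A B e^{x} e^{y}
  2·(u_x)² = 2 A^{2} e^{2 x}
So the left-hand side equals
  2 A^{2} e^{2 x} - A B e^{x} e^{y}
This must equal f(x, y) identically; expanded, f = 18 e^{2 x} - 3 e^{x} e^{y}.
Matching coefficients of the independent functions:
  [e^{x} e^{y}]:  - A B = -3
  [e^{2 x}]:  2 A^{2} = 18
These equations allow (A, B) = (-3, -1) or (3, 1).
Impose the point condition(s):
  u(0, 0) = 4  ⟹  A + B = 4
Only A = 3, B = 1 satisfies everything.
Hence u(x, y) = 3 e^{x} + e^{y}.

Answer: u(x, y) = 3 e^{x} + e^{y}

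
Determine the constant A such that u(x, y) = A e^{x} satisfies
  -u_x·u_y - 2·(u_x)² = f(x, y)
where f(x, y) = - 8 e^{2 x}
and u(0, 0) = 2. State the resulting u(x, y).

Answer: u(x, y) = 2 e^{x}

Derivation:
Substitute the ansatz u = A e^{x} into the left-hand side.
Derivatives of the ansatz:
  u_x = A e^{x}
  u_y = 0
Term by term:
  -u_x·u_y = 0
  -2·(u_x)² = - 2 A^{2} e^{2 x}
So the left-hand side equals
  - 2 A^{2} e^{2 x}
This must equal f(x, y) = - 8 e^{2 x} identically.
Matching coefficients of the independent functions:
  [e^{2 x}]:  - 2 A^{2} = -8
These equations allow (A) = (-2) or (2).
Impose the point condition(s):
  u(0, 0) = 2  ⟹  A = 2
Only A = 2 satisfies everything.
Hence u(x, y) = 2 e^{x}.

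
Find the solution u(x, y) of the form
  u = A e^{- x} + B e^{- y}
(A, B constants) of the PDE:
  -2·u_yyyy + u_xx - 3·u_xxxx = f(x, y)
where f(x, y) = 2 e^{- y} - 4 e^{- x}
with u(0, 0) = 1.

Substitute the ansatz u = A e^{- x} + B e^{- y} into the left-hand side.
Derivatives of the ansatz:
  u_yyyy = B e^{- y}
  u_xx = A e^{- x}
  u_xxxx = A e^{- x}
Term by term:
  -2·u_yyyy = - 2 B e^{- y}
  u_xx = A e^{- x}
  -3·u_xxxx = - 3 A e^{- x}
So the left-hand side equals
  - 2 A e^{- x} - 2 B e^{- y}
This must equal f(x, y) = 2 e^{- y} - 4 e^{- x} identically.
Matching coefficients of the independent functions:
  [e^{- x}]:  - 2 A = -4
  [e^{- y}]:  - 2 B = 2
Solving: A = 2, B = -1.
Check against the point condition:
  u(0, 0) = 1  ⟹  A + B = 1  ✓
Hence u(x, y) = - e^{- y} + 2 e^{- x}.

Answer: u(x, y) = - e^{- y} + 2 e^{- x}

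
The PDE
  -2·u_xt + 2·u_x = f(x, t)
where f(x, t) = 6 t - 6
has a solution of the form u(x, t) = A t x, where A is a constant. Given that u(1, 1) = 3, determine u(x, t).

Substitute the ansatz u = A t x into the left-hand side.
Derivatives of the ansatz:
  u_xt = A
  u_x = A t
Term by term:
  -2·u_xt = - 2 A
  2·u_x = 2 A t
So the left-hand side equals
  2 A t - 2 A
This must equal f(x, t) = 6 t - 6 identically.
Matching coefficients of the independent functions:
  [constant term]:  - 2 A = -6
  [t]:  2 A = 6
Solving: A = 3.
Check against the point condition:
  u(1, 1) = 3  ⟹  A = 3  ✓
Hence u(x, t) = 3 t x.

Answer: u(x, t) = 3 t x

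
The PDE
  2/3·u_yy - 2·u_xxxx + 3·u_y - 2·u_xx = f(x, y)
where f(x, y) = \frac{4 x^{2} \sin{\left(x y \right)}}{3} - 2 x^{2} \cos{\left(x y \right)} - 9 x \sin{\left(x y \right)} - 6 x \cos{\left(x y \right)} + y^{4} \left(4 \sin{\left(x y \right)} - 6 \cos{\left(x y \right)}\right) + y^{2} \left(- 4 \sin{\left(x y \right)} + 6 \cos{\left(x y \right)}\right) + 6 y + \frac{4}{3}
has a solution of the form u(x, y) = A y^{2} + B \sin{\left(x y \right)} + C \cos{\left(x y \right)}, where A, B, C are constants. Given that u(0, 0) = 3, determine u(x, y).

Substitute the ansatz u = A y^{2} + B \sin{\left(x y \right)} + C \cos{\left(x y \right)} into the left-hand side.
Derivatives of the ansatz:
  u_yy = 2 A - B x^{2} \sin{\left(x y \right)} - C x^{2} \cos{\left(x y \right)}
  u_xxxx = B y^{4} \sin{\left(x y \right)} + C y^{4} \cos{\left(x y \right)}
  u_y = 2 A y + B x \cos{\left(x y \right)} - C x \sin{\left(x y \right)}
  u_xx = - B y^{2} \sin{\left(x y \right)} - C y^{2} \cos{\left(x y \right)}
Term by term:
  2/3·u_yy = \frac{4 A}{3} - \frac{2 B x^{2} \sin{\left(x y \right)}}{3} - \frac{2 C x^{2} \cos{\left(x y \right)}}{3}
  -2·u_xxxx = - 2 B y^{4} \sin{\left(x y \right)} - 2 C y^{4} \cos{\left(x y \right)}
  3·u_y = 6 A y + 3 B x \cos{\left(x y \right)} - 3 C x \sin{\left(x y \right)}
  -2·u_xx = 2 B y^{2} \sin{\left(x y \right)} + 2 C y^{2} \cos{\left(x y \right)}
So the left-hand side equals
  6 A y + \frac{4 A}{3} - \frac{2 B x^{2} \sin{\left(x y \right)}}{3} + 3 B x \cos{\left(x y \right)} - 2 B y^{4} \sin{\left(x y \right)} + 2 B y^{2} \sin{\left(x y \right)} - \frac{2 C x^{2} \cos{\left(x y \right)}}{3} - 3 C x \sin{\left(x y \right)} - 2 C y^{4} \cos{\left(x y \right)} + 2 C y^{2} \cos{\left(x y \right)}
This must equal f(x, y) identically; expanded, f = \frac{4 x^{2} \sin{\left(x y \right)}}{3} - 2 x^{2} \cos{\left(x y \right)} - 9 x \sin{\left(x y \right)} - 6 x \cos{\left(x y \right)} + 4 y^{4} \sin{\left(x y \right)} - 6 y^{4} \cos{\left(x y \right)} - 4 y^{2} \sin{\left(x y \right)} + 6 y^{2} \cos{\left(x y \right)} + 6 y + \frac{4}{3}.
Matching coefficients of the independent functions:
  [constant term]:  \frac{4 A}{3} = \frac{4}{3}
  [y]:  6 A = 6
  [x \sin{\left(x y \right)}]:  - 3 C = -9
  [x \cos{\left(x y \right)}]:  3 B = -6
  [x^{2} \sin{\left(x y \right)}]:  - \frac{2 B}{3} = \frac{4}{3}
  [x^{2} \cos{\left(x y \right)}]:  - \frac{2 C}{3} = -2
  [y^{2} \sin{\left(x y \right)}]:  2 B = -4
  [y^{2} \cos{\left(x y \right)}]:  2 C = 6
  [y^{4} \sin{\left(x y \right)}]:  - 2 B = 4
  [y^{4} \cos{\left(x y \right)}]:  - 2 C = -6
Solving: A = 1, B = -2, C = 3.
Check against the point condition:
  u(0, 0) = 3  ⟹  C = 3  ✓
Hence u(x, y) = y^{2} - 2 \sin{\left(x y \right)} + 3 \cos{\left(x y \right)}.

Answer: u(x, y) = y^{2} - 2 \sin{\left(x y \right)} + 3 \cos{\left(x y \right)}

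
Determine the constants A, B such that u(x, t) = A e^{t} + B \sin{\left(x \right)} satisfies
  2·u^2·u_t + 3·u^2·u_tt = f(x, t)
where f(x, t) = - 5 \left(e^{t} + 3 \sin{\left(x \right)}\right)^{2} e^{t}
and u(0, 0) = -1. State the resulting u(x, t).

Substitute the ansatz u = A e^{t} + B \sin{\left(x \right)} into the left-hand side.
Derivatives of the ansatz:
  u_t = A e^{t}
  u_tt = A e^{t}
Term by term:
  2·u^2·u_t = 2 A^{3} e^{3 t} + 4 A^{2} B e^{2 t} \sin{\left(x \right)} + 2 A B^{2} e^{t} \sin^{2}{\left(x \right)}
  3·u^2·u_tt = 3 A^{3} e^{3 t} + 6 A^{2} B e^{2 t} \sin{\left(x \right)} + 3 A B^{2} e^{t} \sin^{2}{\left(x \right)}
So the left-hand side equals
  5 A^{3} e^{3 t} + 10 A^{2} B e^{2 t} \sin{\left(x \right)} + 5 A B^{2} e^{t} \sin^{2}{\left(x \right)}
This must equal f(x, t) identically; expanded, f = - 5 e^{3 t} - 30 e^{2 t} \sin{\left(x \right)} - 45 e^{t} \sin^{2}{\left(x \right)}.
Matching coefficients of the independent functions:
  [e^{t} \sin^{2}{\left(x \right)}]:  5 A B^{2} = -45
  [e^{2 t} \sin{\left(x \right)}]:  10 A^{2} B = -30
  [e^{3 t}]:  5 A^{3} = -5
Solving: A = -1, B = -3.
Check against the point condition:
  u(0, 0) = -1  ⟹  A = -1  ✓
Hence u(x, t) = - e^{t} - 3 \sin{\left(x \right)}.

Answer: u(x, t) = - e^{t} - 3 \sin{\left(x \right)}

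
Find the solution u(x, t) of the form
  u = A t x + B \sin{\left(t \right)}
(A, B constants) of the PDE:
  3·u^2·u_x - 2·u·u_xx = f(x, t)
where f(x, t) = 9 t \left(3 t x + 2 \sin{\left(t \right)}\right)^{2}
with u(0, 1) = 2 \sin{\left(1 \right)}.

Substitute the ansatz u = A t x + B \sin{\left(t \right)} into the left-hand side.
Derivatives of the ansatz:
  u_x = A t
  u_xx = 0
Term by term:
  3·u^2·u_x = 3 A^{3} t^{3} x^{2} + 6 A^{2} B t^{2} x \sin{\left(t \right)} + 3 A B^{2} t \sin^{2}{\left(t \right)}
  -2·u·u_xx = 0
So the left-hand side equals
  3 A^{3} t^{3} x^{2} + 6 A^{2} B t^{2} x \sin{\left(t \right)} + 3 A B^{2} t \sin^{2}{\left(t \right)}
This must equal f(x, t) identically; expanded, f = 81 t^{3} x^{2} + 108 t^{2} x \sin{\left(t \right)} + 36 t \sin^{2}{\left(t \right)}.
Matching coefficients of the independent functions:
  [t \sin^{2}{\left(t \right)}]:  3 A B^{2} = 36
  [t^{3} x^{2}]:  3 A^{3} = 81
  [t^{2} x \sin{\left(t \right)}]:  6 A^{2} B = 108
Solving: A = 3, B = 2.
Check against the point condition:
  u(0, 1) = 2 \sin{\left(1 \right)}  ⟹  B \sin{\left(1 \right)} = 2 \sin{\left(1 \right)}  ✓
Hence u(x, t) = 3 t x + 2 \sin{\left(t \right)}.

Answer: u(x, t) = 3 t x + 2 \sin{\left(t \right)}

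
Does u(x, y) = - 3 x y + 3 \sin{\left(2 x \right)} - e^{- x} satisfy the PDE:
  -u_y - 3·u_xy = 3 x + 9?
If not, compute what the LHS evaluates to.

Evaluate each term of the left-hand side for u = - 3 x y + 3 \sin{\left(2 x \right)} - e^{- x}.
Derivatives:
  u_y = - 3 x
  u_xy = -3
Terms:
  -u_y = 3 x
  -3·u_xy = 9
Sum: LHS = 3 x + 9
This is exactly the given right-hand side, so u is a solution.

Answer: Yes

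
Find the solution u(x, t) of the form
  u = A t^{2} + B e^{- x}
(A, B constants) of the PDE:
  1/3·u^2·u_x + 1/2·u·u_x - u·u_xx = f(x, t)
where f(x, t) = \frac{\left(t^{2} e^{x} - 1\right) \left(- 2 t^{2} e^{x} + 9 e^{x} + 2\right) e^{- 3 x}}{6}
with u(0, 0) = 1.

Substitute the ansatz u = A t^{2} + B e^{- x} into the left-hand side.
Derivatives of the ansatz:
  u_x = - B e^{- x}
  u_xx = B e^{- x}
Term by term:
  1/3·u^2·u_x = - \frac{A^{2} B t^{4} e^{- x}}{3} - \frac{2 A B^{2} t^{2} e^{- 2 x}}{3} - \frac{B^{3} e^{- 3 x}}{3}
  1/2·u·u_x = - \frac{A B t^{2} e^{- x}}{2} - \frac{B^{2} e^{- 2 x}}{2}
  -u·u_xx = - A B t^{2} e^{- x} - B^{2} e^{- 2 x}
So the left-hand side equals
  - \frac{A^{2} B t^{4} e^{- x}}{3} - \frac{2 A B^{2} t^{2} e^{- 2 x}}{3} - \frac{3 A B t^{2} e^{- x}}{2} - \frac{B^{3} e^{- 3 x}}{3} - \frac{3 B^{2} e^{- 2 x}}{2}
This must equal f(x, t) identically; expanded, f = - \frac{t^{4} e^{- x}}{3} + \frac{3 t^{2} e^{- x}}{2} + \frac{2 t^{2} e^{- 2 x}}{3} - \frac{3 e^{- 2 x}}{2} - \frac{e^{- 3 x}}{3}.
Matching coefficients of the independent functions:
  [t^{2} e^{- 2 x}]:  - \frac{2 A B^{2}}{3} = \frac{2}{3}
  [t^{2} e^{- x}]:  - \frac{3 A B}{2} = \frac{3}{2}
  [t^{4} e^{- x}]:  - \frac{A^{2} B}{3} = - \frac{1}{3}
  [e^{- 3 x}]:  - \frac{B^{3}}{3} = - \frac{1}{3}
  [e^{- 2 x}]:  - \frac{3 B^{2}}{2} = - \frac{3}{2}
Solving: A = -1, B = 1.
Check against the point condition:
  u(0, 0) = 1  ⟹  B = 1  ✓
Hence u(x, t) = - t^{2} + e^{- x}.

Answer: u(x, t) = - t^{2} + e^{- x}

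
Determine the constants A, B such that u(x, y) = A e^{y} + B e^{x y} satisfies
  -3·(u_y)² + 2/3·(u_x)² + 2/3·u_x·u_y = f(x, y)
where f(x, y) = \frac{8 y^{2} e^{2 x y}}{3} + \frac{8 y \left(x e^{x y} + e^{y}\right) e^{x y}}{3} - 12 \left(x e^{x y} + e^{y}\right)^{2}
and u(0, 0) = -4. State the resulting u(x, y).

Answer: u(x, y) = - 2 e^{y} - 2 e^{x y}

Derivation:
Substitute the ansatz u = A e^{y} + B e^{x y} into the left-hand side.
Derivatives of the ansatz:
  u_y = A e^{y} + B x e^{x y}
  u_x = B y e^{x y}
Term by term:
  -3·(u_y)² = - 3 A^{2} e^{2 y} - 6 A B x e^{y} e^{x y} - 3 B^{2} x^{2} e^{2 x y}
  2/3·(u_x)² = \frac{2 B^{2} y^{2} e^{2 x y}}{3}
  2/3·u_x·u_y = \frac{2 A B y e^{y} e^{x y}}{3} + \frac{2 B^{2} x y e^{2 x y}}{3}
So the left-hand side equals
  - 3 A^{2} e^{2 y} - 6 A B x e^{y} e^{x y} + \frac{2 A B y e^{y} e^{x y}}{3} - 3 B^{2} x^{2} e^{2 x y} + \frac{2 B^{2} x y e^{2 x y}}{3} + \frac{2 B^{2} y^{2} e^{2 x y}}{3}
This must equal f(x, y) identically; expanded, f = - 12 x^{2} e^{2 x y} + \frac{8 x y e^{2 x y}}{3} - 24 x e^{y} e^{x y} + \frac{8 y^{2} e^{2 x y}}{3} + \frac{8 y e^{y} e^{x y}}{3} - 12 e^{2 y}.
Matching coefficients of the independent functions:
  [x^{2} e^{2 x y}]:  - 3 B^{2} = -12
  [y^{2} e^{2 x y}, x y e^{2 x y}]:  \frac{2 B^{2}}{3} = \frac{8}{3}
  [x e^{y} e^{x y}]:  - 6 A B = -24
  [y e^{y} e^{x y}]:  \frac{2 A B}{3} = \frac{8}{3}
  [e^{2 y}]:  - 3 A^{2} = -12
These equations allow (A, B) = (-2, -2) or (2, 2).
Impose the point condition(s):
  u(0, 0) = -4  ⟹  A + B = -4
Only A = -2, B = -2 satisfies everything.
Hence u(x, y) = - 2 e^{y} - 2 e^{x y}.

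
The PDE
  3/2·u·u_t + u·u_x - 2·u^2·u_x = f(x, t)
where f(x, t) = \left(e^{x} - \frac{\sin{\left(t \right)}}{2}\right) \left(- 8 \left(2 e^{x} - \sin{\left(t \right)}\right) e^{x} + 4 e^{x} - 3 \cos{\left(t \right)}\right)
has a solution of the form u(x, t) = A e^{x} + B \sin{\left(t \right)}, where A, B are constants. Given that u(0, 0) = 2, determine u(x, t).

Substitute the ansatz u = A e^{x} + B \sin{\left(t \right)} into the left-hand side.
Derivatives of the ansatz:
  u_t = B \cos{\left(t \right)}
  u_x = A e^{x}
Term by term:
  3/2·u·u_t = \frac{3 A B e^{x} \cos{\left(t \right)}}{2} + \frac{3 B^{2} \sin{\left(t \right)} \cos{\left(t \right)}}{2}
  u·u_x = A^{2} e^{2 x} + A B e^{x} \sin{\left(t \right)}
  -2·u^2·u_x = - 2 A^{3} e^{3 x} - 4 A^{2} B e^{2 x} \sin{\left(t \right)} - 2 A B^{2} e^{x} \sin^{2}{\left(t \right)}
So the left-hand side equals
  - 2 A^{3} e^{3 x} - 4 A^{2} B e^{2 x} \sin{\left(t \right)} + A^{2} e^{2 x} - 2 A B^{2} e^{x} \sin^{2}{\left(t \right)} + A B e^{x} \sin{\left(t \right)} + \frac{3 A B e^{x} \cos{\left(t \right)}}{2} + \frac{3 B^{2} \sin{\left(t \right)} \cos{\left(t \right)}}{2}
This must equal f(x, t) identically; expanded, f = - 16 e^{3 x} + 16 e^{2 x} \sin{\left(t \right)} + 4 e^{2 x} - 4 e^{x} \sin^{2}{\left(t \right)} - 2 e^{x} \sin{\left(t \right)} - 3 e^{x} \cos{\left(t \right)} + \frac{3 \sin{\left(t \right)} \cos{\left(t \right)}}{2}.
Matching coefficients of the independent functions:
  [e^{x} \sin{\left(t \right)}]:  A B = -2
  [e^{x} \sin^{2}{\left(t \right)}]:  - 2 A B^{2} = -4
  [e^{x} \cos{\left(t \right)}]:  \frac{3 A B}{2} = -3
  [e^{2 x} \sin{\left(t \right)}]:  - 4 A^{2} B = 16
  [\sin{\left(t \right)} \cos{\left(t \right)}]:  \frac{3 B^{2}}{2} = \frac{3}{2}
  [e^{2 x}]:  A^{2} = 4
  [e^{3 x}]:  - 2 A^{3} = -16
Solving: A = 2, B = -1.
Check against the point condition:
  u(0, 0) = 2  ⟹  A = 2  ✓
Hence u(x, t) = 2 e^{x} - \sin{\left(t \right)}.

Answer: u(x, t) = 2 e^{x} - \sin{\left(t \right)}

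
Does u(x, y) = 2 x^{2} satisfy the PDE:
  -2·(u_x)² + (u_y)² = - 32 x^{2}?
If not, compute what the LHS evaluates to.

Evaluate each term of the left-hand side for u = 2 x^{2}.
Derivatives:
  u_x = 4 x
  u_y = 0
Terms:
  -2·(u_x)² = - 32 x^{2}
  (u_y)² = 0
Sum: LHS = - 32 x^{2}
This is exactly the given right-hand side, so u is a solution.

Answer: Yes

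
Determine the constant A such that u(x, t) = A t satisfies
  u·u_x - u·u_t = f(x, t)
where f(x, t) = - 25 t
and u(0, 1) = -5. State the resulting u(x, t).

Substitute the ansatz u = A t into the left-hand side.
Derivatives of the ansatz:
  u_x = 0
  u_t = A
Term by term:
  u·u_x = 0
  -u·u_t = - A^{2} t
So the left-hand side equals
  - A^{2} t
This must equal f(x, t) = - 25 t identically.
Matching coefficients of the independent functions:
  [t]:  - A^{2} = -25
These equations allow (A) = (-5) or (5).
Impose the point condition(s):
  u(0, 1) = -5  ⟹  A = -5
Only A = -5 satisfies everything.
Hence u(x, t) = - 5 t.

Answer: u(x, t) = - 5 t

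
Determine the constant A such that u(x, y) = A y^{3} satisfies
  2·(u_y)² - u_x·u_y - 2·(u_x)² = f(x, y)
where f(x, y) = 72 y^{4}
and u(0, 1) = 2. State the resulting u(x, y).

Answer: u(x, y) = 2 y^{3}

Derivation:
Substitute the ansatz u = A y^{3} into the left-hand side.
Derivatives of the ansatz:
  u_y = 3 A y^{2}
  u_x = 0
Term by term:
  2·(u_y)² = 18 A^{2} y^{4}
  -u_x·u_y = 0
  -2·(u_x)² = 0
So the left-hand side equals
  18 A^{2} y^{4}
This must equal f(x, y) = 72 y^{4} identically.
Matching coefficients of the independent functions:
  [y^{4}]:  18 A^{2} = 72
These equations allow (A) = (-2) or (2).
Impose the point condition(s):
  u(0, 1) = 2  ⟹  A = 2
Only A = 2 satisfies everything.
Hence u(x, y) = 2 y^{3}.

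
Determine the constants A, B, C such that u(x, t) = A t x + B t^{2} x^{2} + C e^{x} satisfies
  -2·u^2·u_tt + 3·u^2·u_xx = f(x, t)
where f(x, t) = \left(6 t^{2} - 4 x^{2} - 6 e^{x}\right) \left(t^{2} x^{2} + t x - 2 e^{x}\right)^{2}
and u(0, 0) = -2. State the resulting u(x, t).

Substitute the ansatz u = A t x + B t^{2} x^{2} + C e^{x} into the left-hand side.
Derivatives of the ansatz:
  u_tt = 2 B x^{2}
  u_xx = 2 B t^{2} + C e^{x}
Term by term:
  -2·u^2·u_tt = - 4 A^{2} B t^{2} x^{4} - 8 A B^{2} t^{3} x^{5} - 8 A B C t x^{3} e^{x} - 4 B^{3} t^{4} x^{6} - 8 B^{2} C t^{2} x^{4} e^{x} - 4 B C^{2} x^{2} e^{2 x}
  3·u^2·u_xx = 6 A^{2} B t^{4} x^{2} + 3 A^{2} C t^{2} x^{2} e^{x} + 12 A B^{2} t^{5} x^{3} + 6 A B C t^{3} x^{3} e^{x} + 12 A B C t^{3} x e^{x} + 6 A C^{2} t x e^{2 x} + 6 B^{3} t^{6} x^{4} + 3 B^{2} C t^{4} x^{4} e^{x} + 12 B^{2} C t^{4} x^{2} e^{x} + 6 B C^{2} t^{2} x^{2} e^{2 x} + 6 B C^{2} t^{2} e^{2 x} + 3 C^{3} e^{3 x}
So the left-hand side equals
  6 A^{2} B t^{4} x^{2} - 4 A^{2} B t^{2} x^{4} + 3 A^{2} C t^{2} x^{2} e^{x} + 12 A B^{2} t^{5} x^{3} - 8 A B^{2} t^{3} x^{5} + 6 A B C t^{3} x^{3} e^{x} + 12 A B C t^{3} x e^{x} - 8 A B C t x^{3} e^{x} + 6 A C^{2} t x e^{2 x} + 6 B^{3} t^{6} x^{4} - 4 B^{3} t^{4} x^{6} + 3 B^{2} C t^{4} x^{4} e^{x} + 12 B^{2} C t^{4} x^{2} e^{x} - 8 B^{2} C t^{2} x^{4} e^{x} + 6 B C^{2} t^{2} x^{2} e^{2 x} + 6 B C^{2} t^{2} e^{2 x} - 4 B C^{2} x^{2} e^{2 x} + 3 C^{3} e^{3 x}
This must equal f(x, t) identically; expanded, f = 6 t^{6} x^{4} + 12 t^{5} x^{3} - 4 t^{4} x^{6} - 6 t^{4} x^{4} e^{x} - 24 t^{4} x^{2} e^{x} + 6 t^{4} x^{2} - 8 t^{3} x^{5} - 12 t^{3} x^{3} e^{x} - 24 t^{3} x e^{x} + 16 t^{2} x^{4} e^{x} - 4 t^{2} x^{4} + 24 t^{2} x^{2} e^{2 x} - 6 t^{2} x^{2} e^{x} + 24 t^{2} e^{2 x} + 16 t x^{3} e^{x} + 24 t x e^{2 x} - 16 x^{2} e^{2 x} - 24 e^{3 x}.
Matching coefficients of the independent functions:
(each divided by its leading coefficient; functions giving the same equation are listed together)
  [t^{2} x^{4}, t^{4} x^{2}]:  A^{2} B - 1 = 0
  [t^{2} e^{2 x}, x^{2} e^{2 x}, t^{2} x^{2} e^{2 x}]:  B C^{2} - 4 = 0
  [t^{3} x^{5}, t^{5} x^{3}]:  A B^{2} - 1 = 0
  [t^{4} x^{6}, t^{6} x^{4}]:  B^{3} - 1 = 0
  [t x e^{2 x}]:  A C^{2} - 4 = 0
  [t x^{3} e^{x}, t^{3} x e^{x}, t^{3} x^{3} e^{x}]:  A B C + 2 = 0
  [t^{2} x^{2} e^{x}]:  A^{2} C + 2 = 0
  [t^{2} x^{4} e^{x}, t^{4} x^{2} e^{x}, t^{4} x^{4} e^{x}]:  B^{2} C + 2 = 0
  [e^{3 x}]:  C^{3} + 8 = 0
Solving: A = 1, B = 1, C = -2.
Check against the point condition:
  u(0, 0) = -2  ⟹  C = -2  ✓
Hence u(x, t) = t^{2} x^{2} + t x - 2 e^{x}.

Answer: u(x, t) = t^{2} x^{2} + t x - 2 e^{x}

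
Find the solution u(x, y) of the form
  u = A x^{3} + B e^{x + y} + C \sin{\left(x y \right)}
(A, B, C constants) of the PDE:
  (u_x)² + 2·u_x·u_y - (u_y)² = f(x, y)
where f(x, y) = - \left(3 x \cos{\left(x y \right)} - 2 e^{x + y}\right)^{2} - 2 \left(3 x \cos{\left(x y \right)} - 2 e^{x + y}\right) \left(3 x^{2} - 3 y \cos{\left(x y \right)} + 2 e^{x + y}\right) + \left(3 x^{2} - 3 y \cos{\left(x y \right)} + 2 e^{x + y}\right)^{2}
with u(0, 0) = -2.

Substitute the ansatz u = A x^{3} + B e^{x + y} + C \sin{\left(x y \right)} into the left-hand side.
Derivatives of the ansatz:
  u_x = 3 A x^{2} + B e^{x} e^{y} + C y \cos{\left(x y \right)}
  u_y = B e^{x} e^{y} + C x \cos{\left(x y \right)}
Term by term:
  (u_x)² = 9 A^{2} x^{4} + 6 A B x^{2} e^{x} e^{y} + 6 A C x^{2} y \cos{\left(x y \right)} + B^{2} e^{2 x} e^{2 y} + 2 B C y e^{x} e^{y} \cos{\left(x y \right)} + C^{2} y^{2} \cos^{2}{\left(x y \right)}
  2·u_x·u_y = 6 A B x^{2} e^{x} e^{y} + 6 A C x^{3} \cos{\left(x y \right)} + 2 B^{2} e^{2 x} e^{2 y} + 2 B C x e^{x} e^{y} \cos{\left(x y \right)} + 2 B C y e^{x} e^{y} \cos{\left(x y \right)} + 2 C^{2} x y \cos^{2}{\left(x y \right)}
  -(u_y)² = - B^{2} e^{2 x} e^{2 y} - 2 B C x e^{x} e^{y} \cos{\left(x y \right)} - C^{2} x^{2} \cos^{2}{\left(x y \right)}
So the left-hand side equals
  9 A^{2} x^{4} + 12 A B x^{2} e^{x} e^{y} + 6 A C x^{3} \cos{\left(x y \right)} + 6 A C x^{2} y \cos{\left(x y \right)} + 2 B^{2} e^{2 x} e^{2 y} + 4 B C y e^{x} e^{y} \cos{\left(x y \right)} - C^{2} x^{2} \cos^{2}{\left(x y \right)} + 2 C^{2} x y \cos^{2}{\left(x y \right)} + C^{2} y^{2} \cos^{2}{\left(x y \right)}
This must equal f(x, y) identically; expanded, f = 9 x^{4} - 18 x^{3} \cos{\left(x y \right)} - 18 x^{2} y \cos{\left(x y \right)} + 24 x^{2} e^{x} e^{y} - 9 x^{2} \cos^{2}{\left(x y \right)} + 18 x y \cos^{2}{\left(x y \right)} + 9 y^{2} \cos^{2}{\left(x y \right)} - 24 y e^{x} e^{y} \cos{\left(x y \right)} + 8 e^{2 x} e^{2 y}.
Matching coefficients of the independent functions:
  [x^{4}]:  9 A^{2} = 9
  [x^{2} \cos^{2}{\left(x y \right)}]:  - C^{2} = -9
  [x^{3} \cos{\left(x y \right)}, x^{2} y \cos{\left(x y \right)}]:  6 A C = -18
  [y^{2} \cos^{2}{\left(x y \right)}]:  C^{2} = 9
  [e^{2 x} e^{2 y}]:  2 B^{2} = 8
  [x y \cos^{2}{\left(x y \right)}]:  2 C^{2} = 18
  [x^{2} e^{x} e^{y}]:  12 A B = 24
  [y e^{x} e^{y} \cos{\left(x y \right)}]:  4 B C = -24
These equations allow (A, B, C) = (-1, -2, 3) or (1, 2, -3).
Impose the point condition(s):
  u(0, 0) = -2  ⟹  B = -2
Only A = -1, B = -2, C = 3 satisfies everything.
Hence u(x, y) = - x^{3} - 2 e^{x + y} + 3 \sin{\left(x y \right)}.

Answer: u(x, y) = - x^{3} - 2 e^{x + y} + 3 \sin{\left(x y \right)}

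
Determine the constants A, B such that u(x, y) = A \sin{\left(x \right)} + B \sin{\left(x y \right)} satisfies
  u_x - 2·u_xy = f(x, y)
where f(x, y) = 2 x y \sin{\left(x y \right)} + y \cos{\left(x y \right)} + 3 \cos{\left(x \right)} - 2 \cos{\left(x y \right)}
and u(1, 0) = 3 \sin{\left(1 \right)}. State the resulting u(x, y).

Answer: u(x, y) = 3 \sin{\left(x \right)} + \sin{\left(x y \right)}

Derivation:
Substitute the ansatz u = A \sin{\left(x \right)} + B \sin{\left(x y \right)} into the left-hand side.
Derivatives of the ansatz:
  u_x = A \cos{\left(x \right)} + B y \cos{\left(x y \right)}
  u_xy = - B x y \sin{\left(x y \right)} + B \cos{\left(x y \right)}
Term by term:
  u_x = A \cos{\left(x \right)} + B y \cos{\left(x y \right)}
  -2·u_xy = 2 B x y \sin{\left(x y \right)} - 2 B \cos{\left(x y \right)}
So the left-hand side equals
  A \cos{\left(x \right)} + 2 B x y \sin{\left(x y \right)} + B y \cos{\left(x y \right)} - 2 B \cos{\left(x y \right)}
This must equal f(x, y) = 2 x y \sin{\left(x y \right)} + y \cos{\left(x y \right)} + 3 \cos{\left(x \right)} - 2 \cos{\left(x y \right)} identically.
Matching coefficients of the independent functions:
  [y \cos{\left(x y \right)}]:  B = 1
  [x y \sin{\left(x y \right)}]:  2 B = 2
  [\cos{\left(x \right)}]:  A = 3
  [\cos{\left(x y \right)}]:  - 2 B = -2
Solving: A = 3, B = 1.
Check against the point condition:
  u(1, 0) = 3 \sin{\left(1 \right)}  ⟹  A \sin{\left(1 \right)} = 3 \sin{\left(1 \right)}  ✓
Hence u(x, y) = 3 \sin{\left(x \right)} + \sin{\left(x y \right)}.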